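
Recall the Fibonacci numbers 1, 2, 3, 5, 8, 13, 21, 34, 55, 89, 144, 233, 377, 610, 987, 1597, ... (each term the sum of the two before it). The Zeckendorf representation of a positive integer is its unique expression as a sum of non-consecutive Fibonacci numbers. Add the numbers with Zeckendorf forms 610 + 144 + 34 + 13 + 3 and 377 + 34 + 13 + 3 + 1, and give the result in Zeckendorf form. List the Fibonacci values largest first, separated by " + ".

987 + 233 + 8 + 3 + 1

The two numbers are 804 and 428, so their sum is 1232.
Greedy algorithm:
largest Fibonacci ≤ 1232 is 987; 1232 − 987 = 245
largest Fibonacci ≤ 245 is 233; 245 − 233 = 12
largest Fibonacci ≤ 12 is 8; 12 − 8 = 4
largest Fibonacci ≤ 4 is 3; 4 − 3 = 1
largest Fibonacci ≤ 1 is 1; 1 − 1 = 0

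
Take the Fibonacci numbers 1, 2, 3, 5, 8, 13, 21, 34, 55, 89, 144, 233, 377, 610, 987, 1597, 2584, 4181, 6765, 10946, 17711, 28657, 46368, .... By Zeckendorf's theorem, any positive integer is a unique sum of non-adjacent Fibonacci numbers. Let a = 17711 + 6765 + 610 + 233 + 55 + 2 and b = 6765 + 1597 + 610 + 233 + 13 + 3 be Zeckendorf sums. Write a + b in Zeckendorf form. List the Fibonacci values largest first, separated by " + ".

28657 + 4181 + 1597 + 144 + 13 + 5

The two numbers are 25376 and 9221, so their sum is 34597.
34597 − 28657 = 5940
5940 − 4181 = 1759
1759 − 1597 = 162
162 − 144 = 18
18 − 13 = 5
5 − 5 = 0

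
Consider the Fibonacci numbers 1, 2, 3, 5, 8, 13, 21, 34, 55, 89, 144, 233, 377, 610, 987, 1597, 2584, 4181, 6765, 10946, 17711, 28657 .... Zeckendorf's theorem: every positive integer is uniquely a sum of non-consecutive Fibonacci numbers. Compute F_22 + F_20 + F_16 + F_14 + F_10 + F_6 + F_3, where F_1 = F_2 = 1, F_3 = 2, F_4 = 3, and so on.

25905

F_22 + F_20 + F_16 + F_14 + F_10 + F_6 + F_3 = 17711 + 6765 + 987 + 377 + 55 + 8 + 2 = 25905.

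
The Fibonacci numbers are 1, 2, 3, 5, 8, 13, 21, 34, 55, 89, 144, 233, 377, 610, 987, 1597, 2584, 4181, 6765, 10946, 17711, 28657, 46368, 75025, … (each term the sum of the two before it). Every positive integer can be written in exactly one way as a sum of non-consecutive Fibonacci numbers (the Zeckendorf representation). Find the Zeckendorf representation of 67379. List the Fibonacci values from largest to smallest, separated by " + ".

46368 + 17711 + 2584 + 610 + 89 + 13 + 3 + 1

46368 ≤ 67379 < 75025, so take 46368; remainder 21011
17711 ≤ 21011 < 28657, so take 17711; remainder 3300
2584 ≤ 3300 < 4181, so take 2584; remainder 716
610 ≤ 716 < 987, so take 610; remainder 106
89 ≤ 106 < 144, so take 89; remainder 17
13 ≤ 17 < 21, so take 13; remainder 4
3 ≤ 4 < 5, so take 3; remainder 1
1 ≤ 1 < 2, so take 1; remainder 0
So 67379 = 46368 + 17711 + 2584 + 610 + 89 + 13 + 3 + 1, with no two terms consecutive in the sequence.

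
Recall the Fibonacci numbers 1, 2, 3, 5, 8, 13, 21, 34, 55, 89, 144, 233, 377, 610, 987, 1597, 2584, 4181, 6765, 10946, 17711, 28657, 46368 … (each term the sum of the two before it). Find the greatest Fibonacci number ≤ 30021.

28657 ≤ 30021 < 46368, so the largest Fibonacci number not exceeding 30021 is 28657.

28657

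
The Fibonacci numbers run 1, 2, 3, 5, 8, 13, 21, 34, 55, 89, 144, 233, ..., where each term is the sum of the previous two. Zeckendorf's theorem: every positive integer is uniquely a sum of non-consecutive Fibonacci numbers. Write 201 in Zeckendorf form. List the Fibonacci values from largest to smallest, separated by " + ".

144 + 55 + 2

Greedily peel off the largest Fibonacci term at each step:
take 144 (≤ 201); 201 − 144 = 57
take 55 (≤ 57); 57 − 55 = 2
take 2 (≤ 2); 2 − 2 = 0
So 201 = 144 + 55 + 2, with no two terms consecutive in the sequence.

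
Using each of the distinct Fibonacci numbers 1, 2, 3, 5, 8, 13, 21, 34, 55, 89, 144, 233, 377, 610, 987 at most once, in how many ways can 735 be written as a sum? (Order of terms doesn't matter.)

12

735 = 610+89+34+2 = 610+89+21+13+2 = 377+233+89+34+2 = 610+89+21+8+5+2 = 610+55+34+21+13+2 = … (7 more), for 12 in all.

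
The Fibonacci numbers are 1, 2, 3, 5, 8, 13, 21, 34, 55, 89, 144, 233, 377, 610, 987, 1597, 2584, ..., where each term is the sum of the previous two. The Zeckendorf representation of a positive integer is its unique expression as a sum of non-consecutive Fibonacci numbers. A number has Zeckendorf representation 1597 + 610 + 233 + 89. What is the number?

2529

1597 + 610 + 233 + 89 = 2529.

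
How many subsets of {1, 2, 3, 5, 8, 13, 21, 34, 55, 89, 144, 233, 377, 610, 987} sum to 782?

10

Each representation comes from the Zeckendorf form by replacing some F_k with F_{k−1} + F_{k−2} where possible.
782 = 610+144+21+5+2 = 610+144+13+8+5+2 = 610+89+55+21+5+2 = … (7 more), for 10 in all.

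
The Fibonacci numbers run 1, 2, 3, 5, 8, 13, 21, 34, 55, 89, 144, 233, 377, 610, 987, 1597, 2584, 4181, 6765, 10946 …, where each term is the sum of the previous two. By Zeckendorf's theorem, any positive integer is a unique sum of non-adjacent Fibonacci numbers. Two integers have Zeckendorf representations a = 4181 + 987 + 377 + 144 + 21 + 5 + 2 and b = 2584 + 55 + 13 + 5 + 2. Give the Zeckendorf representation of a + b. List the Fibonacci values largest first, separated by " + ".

The two numbers are 5717 and 2659, so their sum is 8376.
take 6765 (≤ 8376); 8376 − 6765 = 1611
take 1597 (≤ 1611); 1611 − 1597 = 14
take 13 (≤ 14); 14 − 13 = 1
take 1 (≤ 1); 1 − 1 = 0

6765 + 1597 + 13 + 1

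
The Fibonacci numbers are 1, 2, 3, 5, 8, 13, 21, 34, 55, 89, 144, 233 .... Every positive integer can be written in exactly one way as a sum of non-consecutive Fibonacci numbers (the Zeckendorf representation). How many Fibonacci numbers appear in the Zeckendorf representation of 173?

Repeatedly subtract the largest Fibonacci number that fits:
173 − 144 = 29
29 − 21 = 8
8 − 8 = 0
173 = 144 + 21 + 8, which has 3 terms.

3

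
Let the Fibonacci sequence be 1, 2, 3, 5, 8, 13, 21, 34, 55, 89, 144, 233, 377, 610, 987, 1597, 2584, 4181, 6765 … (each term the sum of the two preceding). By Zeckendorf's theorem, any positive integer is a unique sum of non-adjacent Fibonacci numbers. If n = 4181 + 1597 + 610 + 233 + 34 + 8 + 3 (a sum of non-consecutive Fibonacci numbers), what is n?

6666

4181 + 1597 + 610 + 233 + 34 + 8 + 3 = 6666.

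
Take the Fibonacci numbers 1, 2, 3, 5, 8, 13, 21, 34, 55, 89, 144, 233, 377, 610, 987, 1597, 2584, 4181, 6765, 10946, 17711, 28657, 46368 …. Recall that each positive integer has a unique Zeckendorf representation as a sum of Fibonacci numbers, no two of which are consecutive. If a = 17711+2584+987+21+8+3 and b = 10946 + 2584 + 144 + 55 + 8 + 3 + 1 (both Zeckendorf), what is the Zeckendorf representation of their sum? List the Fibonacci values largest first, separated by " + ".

The two numbers are 21314 and 13741, so their sum is 35055.
Greedy algorithm:
take 28657 (≤ 35055); 35055 − 28657 = 6398
take 4181 (≤ 6398); 6398 − 4181 = 2217
take 1597 (≤ 2217); 2217 − 1597 = 620
take 610 (≤ 620); 620 − 610 = 10
take 8 (≤ 10); 10 − 8 = 2
take 2 (≤ 2); 2 − 2 = 0

28657 + 4181 + 1597 + 610 + 8 + 2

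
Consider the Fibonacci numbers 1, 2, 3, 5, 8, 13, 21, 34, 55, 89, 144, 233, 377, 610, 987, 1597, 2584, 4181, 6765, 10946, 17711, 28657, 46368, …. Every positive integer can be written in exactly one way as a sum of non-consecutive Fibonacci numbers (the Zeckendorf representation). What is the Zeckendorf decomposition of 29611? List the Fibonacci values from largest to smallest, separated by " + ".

largest Fibonacci ≤ 29611 is 28657; 29611 − 28657 = 954
largest Fibonacci ≤ 954 is 610; 954 − 610 = 344
largest Fibonacci ≤ 344 is 233; 344 − 233 = 111
largest Fibonacci ≤ 111 is 89; 111 − 89 = 22
largest Fibonacci ≤ 22 is 21; 22 − 21 = 1
largest Fibonacci ≤ 1 is 1; 1 − 1 = 0
So 29611 = 28657 + 610 + 233 + 89 + 21 + 1, with no two terms consecutive in the sequence.

28657 + 610 + 233 + 89 + 21 + 1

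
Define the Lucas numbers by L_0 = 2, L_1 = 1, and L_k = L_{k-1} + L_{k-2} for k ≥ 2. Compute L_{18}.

Iterating the recurrence up to L_{12} = 322 and L_{11} = 199:
L_{13} = L_{12} + L_{11} = 322 + 199 = 521
L_{14} = L_{13} + L_{12} = 521 + 322 = 843
L_{15} = L_{14} + L_{13} = 843 + 521 = 1364
L_{16} = L_{15} + L_{14} = 1364 + 843 = 2207
L_{17} = L_{16} + L_{15} = 2207 + 1364 = 3571
L_{18} = L_{17} + L_{16} = 3571 + 2207 = 5778

5778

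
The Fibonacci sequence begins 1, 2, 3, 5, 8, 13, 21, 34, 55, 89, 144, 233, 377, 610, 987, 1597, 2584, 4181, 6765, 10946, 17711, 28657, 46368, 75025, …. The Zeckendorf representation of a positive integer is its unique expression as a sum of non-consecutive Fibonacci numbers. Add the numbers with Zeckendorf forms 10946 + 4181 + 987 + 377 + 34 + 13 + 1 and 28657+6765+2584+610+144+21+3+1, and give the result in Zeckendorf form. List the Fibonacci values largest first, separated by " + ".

The two numbers are 16539 and 38785, so their sum is 55324.
largest Fibonacci ≤ 55324 is 46368; 55324 − 46368 = 8956
largest Fibonacci ≤ 8956 is 6765; 8956 − 6765 = 2191
largest Fibonacci ≤ 2191 is 1597; 2191 − 1597 = 594
largest Fibonacci ≤ 594 is 377; 594 − 377 = 217
largest Fibonacci ≤ 217 is 144; 217 − 144 = 73
largest Fibonacci ≤ 73 is 55; 73 − 55 = 18
largest Fibonacci ≤ 18 is 13; 18 − 13 = 5
largest Fibonacci ≤ 5 is 5; 5 − 5 = 0

46368 + 6765 + 1597 + 377 + 144 + 55 + 13 + 5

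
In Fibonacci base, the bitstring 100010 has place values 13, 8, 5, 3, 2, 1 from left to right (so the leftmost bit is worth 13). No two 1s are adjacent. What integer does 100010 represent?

15

Summing the place values of the 1 bits: 13 + 2 = 15.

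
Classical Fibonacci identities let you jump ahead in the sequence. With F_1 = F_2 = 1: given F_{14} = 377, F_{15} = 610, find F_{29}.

514229

By the addition formula F_{m+n} = F_m F_{n+1} + F_{m−1} F_n with m=15, n=14: F_{29} = 610·610 + 377·377 = 372100 + 142129 = 514229.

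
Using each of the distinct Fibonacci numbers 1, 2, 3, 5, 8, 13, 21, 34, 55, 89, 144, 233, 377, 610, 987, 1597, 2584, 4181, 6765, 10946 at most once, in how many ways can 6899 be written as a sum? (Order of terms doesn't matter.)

Each representation comes from the Zeckendorf form by replacing some F_k with F_{k−1} + F_{k−2} where possible.
6899 = 6765+89+34+8+3 = 6765+89+34+8+2+1 = 6765+89+21+13+8+3 = 4181+2584+89+34+8+3 = 6765+89+34+5+3+2+1 = … (40 more), for 45 in all.

45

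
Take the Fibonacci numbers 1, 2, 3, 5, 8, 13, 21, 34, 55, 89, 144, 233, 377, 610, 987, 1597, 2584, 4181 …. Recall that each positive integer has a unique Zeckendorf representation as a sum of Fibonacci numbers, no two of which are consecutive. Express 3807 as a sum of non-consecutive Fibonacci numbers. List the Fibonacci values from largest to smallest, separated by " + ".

Greedily peel off the largest Fibonacci term at each step:
take 2584 (≤ 3807); 3807 − 2584 = 1223
take 987 (≤ 1223); 1223 − 987 = 236
take 233 (≤ 236); 236 − 233 = 3
take 3 (≤ 3); 3 − 3 = 0
So 3807 = 2584 + 987 + 233 + 3, with no two terms consecutive in the sequence.

2584 + 987 + 233 + 3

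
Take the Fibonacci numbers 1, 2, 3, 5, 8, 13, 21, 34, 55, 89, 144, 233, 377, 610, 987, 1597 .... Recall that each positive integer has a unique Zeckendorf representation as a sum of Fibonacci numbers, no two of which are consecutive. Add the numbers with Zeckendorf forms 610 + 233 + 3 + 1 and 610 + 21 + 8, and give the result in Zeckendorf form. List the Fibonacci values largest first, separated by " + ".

987 + 377 + 89 + 21 + 8 + 3 + 1

The two numbers are 847 and 639, so their sum is 1486.
1486: greatest Fibonacci not exceeding it is 987, leaving 499
499: greatest Fibonacci not exceeding it is 377, leaving 122
122: greatest Fibonacci not exceeding it is 89, leaving 33
33: greatest Fibonacci not exceeding it is 21, leaving 12
12: greatest Fibonacci not exceeding it is 8, leaving 4
4: greatest Fibonacci not exceeding it is 3, leaving 1
1: greatest Fibonacci not exceeding it is 1, leaving 0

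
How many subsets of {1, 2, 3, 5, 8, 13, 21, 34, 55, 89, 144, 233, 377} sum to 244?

Starting from the Zeckendorf form and repeatedly splitting a term F_k into F_{k−1} + F_{k−2} (when neither is already used) reaches every representation.
244 = 233+8+3 = 233+8+2+1 = 144+89+8+3 = 233+5+3+2+1 = 144+89+8+2+1 = … (7 more), for 12 in all.

12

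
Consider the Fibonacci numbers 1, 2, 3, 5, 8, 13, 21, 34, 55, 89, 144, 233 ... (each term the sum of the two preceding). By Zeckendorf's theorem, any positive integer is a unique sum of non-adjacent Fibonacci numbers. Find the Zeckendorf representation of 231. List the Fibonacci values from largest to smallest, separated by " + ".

231: greatest Fibonacci not exceeding it is 144, leaving 87
87: greatest Fibonacci not exceeding it is 55, leaving 32
32: greatest Fibonacci not exceeding it is 21, leaving 11
11: greatest Fibonacci not exceeding it is 8, leaving 3
3: greatest Fibonacci not exceeding it is 3, leaving 0
So 231 = 144 + 55 + 21 + 8 + 3, with no two terms consecutive in the sequence.

144 + 55 + 21 + 8 + 3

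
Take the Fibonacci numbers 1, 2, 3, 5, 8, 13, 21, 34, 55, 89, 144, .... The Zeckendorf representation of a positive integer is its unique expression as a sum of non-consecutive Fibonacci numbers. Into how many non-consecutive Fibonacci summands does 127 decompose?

Greedy algorithm:
127: greatest Fibonacci not exceeding it is 89, leaving 38
38: greatest Fibonacci not exceeding it is 34, leaving 4
4: greatest Fibonacci not exceeding it is 3, leaving 1
1: greatest Fibonacci not exceeding it is 1, leaving 0
127 = 89 + 34 + 3 + 1, which has 4 terms.

4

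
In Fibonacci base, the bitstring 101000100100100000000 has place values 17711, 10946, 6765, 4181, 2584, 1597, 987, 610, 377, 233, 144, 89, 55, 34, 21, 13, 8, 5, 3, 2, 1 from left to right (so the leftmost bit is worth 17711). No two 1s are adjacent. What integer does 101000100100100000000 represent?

Summing the place values of the 1 bits: 17711 + 6765 + 987 + 233 + 55 = 25751.

25751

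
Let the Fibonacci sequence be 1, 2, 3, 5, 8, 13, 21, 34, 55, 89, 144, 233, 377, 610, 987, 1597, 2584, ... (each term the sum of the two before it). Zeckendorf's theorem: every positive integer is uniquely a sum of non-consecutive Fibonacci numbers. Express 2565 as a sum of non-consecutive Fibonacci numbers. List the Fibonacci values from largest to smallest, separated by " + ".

1597 + 610 + 233 + 89 + 34 + 2

Repeatedly subtract the largest Fibonacci number that fits:
take 1597 (≤ 2565); 2565 − 1597 = 968
take 610 (≤ 968); 968 − 610 = 358
take 233 (≤ 358); 358 − 233 = 125
take 89 (≤ 125); 125 − 89 = 36
take 34 (≤ 36); 36 − 34 = 2
take 2 (≤ 2); 2 − 2 = 0
So 2565 = 1597 + 610 + 233 + 89 + 34 + 2, with no two terms consecutive in the sequence.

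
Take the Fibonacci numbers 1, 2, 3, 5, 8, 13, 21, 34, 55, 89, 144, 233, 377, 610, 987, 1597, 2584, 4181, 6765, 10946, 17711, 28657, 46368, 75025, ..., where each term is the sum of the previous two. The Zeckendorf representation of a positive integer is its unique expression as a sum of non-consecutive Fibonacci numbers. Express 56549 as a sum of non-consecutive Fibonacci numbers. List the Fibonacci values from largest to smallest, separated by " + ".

Repeatedly subtract the largest Fibonacci number that fits:
take 46368 (≤ 56549); 56549 − 46368 = 10181
take 6765 (≤ 10181); 10181 − 6765 = 3416
take 2584 (≤ 3416); 3416 − 2584 = 832
take 610 (≤ 832); 832 − 610 = 222
take 144 (≤ 222); 222 − 144 = 78
take 55 (≤ 78); 78 − 55 = 23
take 21 (≤ 23); 23 − 21 = 2
take 2 (≤ 2); 2 − 2 = 0
So 56549 = 46368 + 6765 + 2584 + 610 + 144 + 55 + 21 + 2, with no two terms consecutive in the sequence.

46368 + 6765 + 2584 + 610 + 144 + 55 + 21 + 2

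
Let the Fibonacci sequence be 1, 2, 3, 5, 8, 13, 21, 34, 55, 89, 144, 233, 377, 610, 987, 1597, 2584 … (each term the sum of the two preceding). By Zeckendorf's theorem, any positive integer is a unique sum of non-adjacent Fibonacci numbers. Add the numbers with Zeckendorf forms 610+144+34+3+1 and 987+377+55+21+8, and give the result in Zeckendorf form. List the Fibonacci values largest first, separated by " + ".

The two numbers are 792 and 1448, so their sum is 2240.
1597 ≤ 2240 < 2584, so take 1597; remainder 643
610 ≤ 643 < 987, so take 610; remainder 33
21 ≤ 33 < 34, so take 21; remainder 12
8 ≤ 12 < 13, so take 8; remainder 4
3 ≤ 4 < 5, so take 3; remainder 1
1 ≤ 1 < 2, so take 1; remainder 0

1597 + 610 + 21 + 8 + 3 + 1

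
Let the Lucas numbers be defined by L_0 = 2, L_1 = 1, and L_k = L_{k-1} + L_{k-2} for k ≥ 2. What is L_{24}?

103682

Iterating the recurrence up to L_{20} = 15127 and L_{19} = 9349:
L_{21} = L_{20} + L_{19} = 15127 + 9349 = 24476
L_{22} = L_{21} + L_{20} = 24476 + 15127 = 39603
L_{23} = L_{22} + L_{21} = 39603 + 24476 = 64079
L_{24} = L_{23} + L_{22} = 64079 + 39603 = 103682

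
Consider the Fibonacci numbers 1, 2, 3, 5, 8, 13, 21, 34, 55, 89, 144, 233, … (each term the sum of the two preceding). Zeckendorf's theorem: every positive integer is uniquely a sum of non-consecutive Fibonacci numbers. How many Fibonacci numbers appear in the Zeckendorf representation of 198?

5

take 144 (≤ 198); 198 − 144 = 54
take 34 (≤ 54); 54 − 34 = 20
take 13 (≤ 20); 20 − 13 = 7
take 5 (≤ 7); 7 − 5 = 2
take 2 (≤ 2); 2 − 2 = 0
198 = 144 + 34 + 13 + 5 + 2, which has 5 terms.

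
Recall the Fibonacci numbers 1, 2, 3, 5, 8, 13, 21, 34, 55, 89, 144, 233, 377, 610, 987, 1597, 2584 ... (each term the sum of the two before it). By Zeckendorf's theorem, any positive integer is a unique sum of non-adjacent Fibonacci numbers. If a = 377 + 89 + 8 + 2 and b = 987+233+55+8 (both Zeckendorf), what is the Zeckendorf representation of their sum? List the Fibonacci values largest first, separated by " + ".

The two numbers are 476 and 1283, so their sum is 1759.
Greedily peel off the largest Fibonacci term at each step:
1759: greatest Fibonacci not exceeding it is 1597, leaving 162
162: greatest Fibonacci not exceeding it is 144, leaving 18
18: greatest Fibonacci not exceeding it is 13, leaving 5
5: greatest Fibonacci not exceeding it is 5, leaving 0

1597 + 144 + 13 + 5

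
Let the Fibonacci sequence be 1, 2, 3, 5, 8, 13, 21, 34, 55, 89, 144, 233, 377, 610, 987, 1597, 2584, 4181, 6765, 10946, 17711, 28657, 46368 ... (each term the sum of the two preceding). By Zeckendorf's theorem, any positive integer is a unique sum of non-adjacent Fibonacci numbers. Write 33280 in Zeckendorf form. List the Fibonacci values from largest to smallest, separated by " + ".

Repeatedly subtract the largest Fibonacci number that fits:
28657 ≤ 33280 < 46368, so take 28657; remainder 4623
4181 ≤ 4623 < 6765, so take 4181; remainder 442
377 ≤ 442 < 610, so take 377; remainder 65
55 ≤ 65 < 89, so take 55; remainder 10
8 ≤ 10 < 13, so take 8; remainder 2
2 ≤ 2 < 3, so take 2; remainder 0
So 33280 = 28657 + 4181 + 377 + 55 + 8 + 2, with no two terms consecutive in the sequence.

28657 + 4181 + 377 + 55 + 8 + 2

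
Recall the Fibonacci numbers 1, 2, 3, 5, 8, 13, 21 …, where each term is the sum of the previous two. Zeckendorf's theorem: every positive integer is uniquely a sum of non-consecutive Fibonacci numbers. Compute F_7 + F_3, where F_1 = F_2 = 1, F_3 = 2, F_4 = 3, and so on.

F_7 + F_3 = 13 + 2 = 15.

15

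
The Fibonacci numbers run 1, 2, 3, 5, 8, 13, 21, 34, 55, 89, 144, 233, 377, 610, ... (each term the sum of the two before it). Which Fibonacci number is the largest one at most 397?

377 ≤ 397 < 610, so the largest Fibonacci number not exceeding 397 is 377.

377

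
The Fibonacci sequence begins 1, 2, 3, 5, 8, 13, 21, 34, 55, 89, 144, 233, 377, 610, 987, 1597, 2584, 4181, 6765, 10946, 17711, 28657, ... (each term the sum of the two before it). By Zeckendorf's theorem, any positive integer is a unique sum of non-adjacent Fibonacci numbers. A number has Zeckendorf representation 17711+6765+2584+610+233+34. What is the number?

17711+6765+2584+610+233+34 = 27937.

27937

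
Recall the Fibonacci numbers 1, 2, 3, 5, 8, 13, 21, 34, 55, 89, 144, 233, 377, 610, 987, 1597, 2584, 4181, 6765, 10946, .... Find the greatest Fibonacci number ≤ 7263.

6765

6765 ≤ 7263 < 10946, so the largest Fibonacci number not exceeding 7263 is 6765.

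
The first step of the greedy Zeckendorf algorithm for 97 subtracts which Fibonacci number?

89 ≤ 97 < 144, so the largest Fibonacci number not exceeding 97 is 89.

89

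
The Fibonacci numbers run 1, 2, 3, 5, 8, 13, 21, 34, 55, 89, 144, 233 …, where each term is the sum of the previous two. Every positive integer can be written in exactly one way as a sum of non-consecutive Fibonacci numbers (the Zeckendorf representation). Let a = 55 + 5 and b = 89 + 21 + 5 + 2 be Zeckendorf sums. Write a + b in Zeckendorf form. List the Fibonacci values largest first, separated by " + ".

The two numbers are 60 and 117, so their sum is 177.
Repeatedly subtract the largest Fibonacci number that fits:
take 144 (≤ 177); 177 − 144 = 33
take 21 (≤ 33); 33 − 21 = 12
take 8 (≤ 12); 12 − 8 = 4
take 3 (≤ 4); 4 − 3 = 1
take 1 (≤ 1); 1 − 1 = 0

144 + 21 + 8 + 3 + 1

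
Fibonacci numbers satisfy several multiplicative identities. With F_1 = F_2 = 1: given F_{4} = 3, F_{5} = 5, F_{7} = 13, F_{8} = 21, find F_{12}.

144

By the addition formula F_{m+n} = F_m F_{n+1} + F_{m−1} F_n with m=8, n=4: F_{12} = 21·5 + 13·3 = 105 + 39 = 144.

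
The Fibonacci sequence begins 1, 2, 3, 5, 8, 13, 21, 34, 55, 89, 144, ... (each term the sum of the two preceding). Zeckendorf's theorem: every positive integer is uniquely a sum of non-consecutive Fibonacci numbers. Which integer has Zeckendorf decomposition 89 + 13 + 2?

89 + 13 + 2 = 104.

104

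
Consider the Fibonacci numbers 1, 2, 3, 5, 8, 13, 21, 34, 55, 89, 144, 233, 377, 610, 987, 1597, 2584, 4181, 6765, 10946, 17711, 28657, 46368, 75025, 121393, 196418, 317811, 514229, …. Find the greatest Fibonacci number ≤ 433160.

317811

317811 ≤ 433160 < 514229, so the largest Fibonacci number not exceeding 433160 is 317811.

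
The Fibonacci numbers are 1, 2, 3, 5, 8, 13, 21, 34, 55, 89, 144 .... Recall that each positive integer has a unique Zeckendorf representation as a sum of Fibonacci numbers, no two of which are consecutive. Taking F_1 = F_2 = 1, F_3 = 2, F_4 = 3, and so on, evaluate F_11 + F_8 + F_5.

115

F_11 + F_8 + F_5 = 89 + 21 + 5 = 115.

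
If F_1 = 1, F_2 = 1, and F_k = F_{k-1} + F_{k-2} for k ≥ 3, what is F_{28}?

Iterating the recurrence up to F_{22} = 17711 and F_{21} = 10946:
F_{23} = F_{22} + F_{21} = 17711 + 10946 = 28657
F_{24} = F_{23} + F_{22} = 28657 + 17711 = 46368
F_{25} = F_{24} + F_{23} = 46368 + 28657 = 75025
F_{26} = F_{25} + F_{24} = 75025 + 46368 = 121393
F_{27} = F_{26} + F_{25} = 121393 + 75025 = 196418
F_{28} = F_{27} + F_{26} = 196418 + 121393 = 317811

317811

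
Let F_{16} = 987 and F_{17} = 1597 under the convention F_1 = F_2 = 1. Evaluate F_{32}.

By the doubling identity F_{2k} = F_k(2F_{k+1} − F_k): F_{32} = 987·(2·1597 − 987) = 987·2207 = 2178309.

2178309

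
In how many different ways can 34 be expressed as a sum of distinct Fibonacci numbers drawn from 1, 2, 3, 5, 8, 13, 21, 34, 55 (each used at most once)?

Each representation comes from the Zeckendorf form by replacing some F_k with F_{k−1} + F_{k−2} where possible.
34 = 34 = 21+13 = 21+8+5 = 21+8+3+2 — 4 representations.

4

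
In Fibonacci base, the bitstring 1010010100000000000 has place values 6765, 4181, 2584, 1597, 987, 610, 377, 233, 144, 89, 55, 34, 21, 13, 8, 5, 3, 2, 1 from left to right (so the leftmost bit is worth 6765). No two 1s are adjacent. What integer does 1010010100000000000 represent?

10192

Summing the place values of the 1 bits: 6765 + 2584 + 610 + 233 = 10192.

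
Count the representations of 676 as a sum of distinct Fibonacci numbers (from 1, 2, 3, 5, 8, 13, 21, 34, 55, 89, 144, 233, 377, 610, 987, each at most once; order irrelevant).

676 = 610+55+8+3 = 610+55+8+2+1 = 610+34+21+8+3 = 377+233+55+8+3 = 610+55+5+3+2+1 = … (16 more), for 21 in all.

21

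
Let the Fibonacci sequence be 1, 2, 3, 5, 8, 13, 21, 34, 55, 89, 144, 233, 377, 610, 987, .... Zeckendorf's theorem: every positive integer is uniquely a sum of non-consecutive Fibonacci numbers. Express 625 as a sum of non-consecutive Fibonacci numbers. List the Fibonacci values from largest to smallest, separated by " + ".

610 + 13 + 2

Greedily peel off the largest Fibonacci term at each step:
625: greatest Fibonacci not exceeding it is 610, leaving 15
15: greatest Fibonacci not exceeding it is 13, leaving 2
2: greatest Fibonacci not exceeding it is 2, leaving 0
So 625 = 610 + 13 + 2, with no two terms consecutive in the sequence.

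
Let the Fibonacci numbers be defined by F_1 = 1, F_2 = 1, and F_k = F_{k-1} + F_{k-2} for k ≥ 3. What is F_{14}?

377

Iterating the recurrence up to F_{10} = 55 and F_{9} = 34:
F_{11} = F_{10} + F_{9} = 55 + 34 = 89
F_{12} = F_{11} + F_{10} = 89 + 55 = 144
F_{13} = F_{12} + F_{11} = 144 + 89 = 233
F_{14} = F_{13} + F_{12} = 233 + 144 = 377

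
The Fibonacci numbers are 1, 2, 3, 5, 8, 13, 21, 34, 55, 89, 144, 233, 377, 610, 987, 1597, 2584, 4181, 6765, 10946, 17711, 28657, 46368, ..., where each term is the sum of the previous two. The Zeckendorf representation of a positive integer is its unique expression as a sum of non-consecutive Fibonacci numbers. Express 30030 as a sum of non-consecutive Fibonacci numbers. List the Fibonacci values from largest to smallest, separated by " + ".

Greedy algorithm:
28657 ≤ 30030 < 46368, so take 28657; remainder 1373
987 ≤ 1373 < 1597, so take 987; remainder 386
377 ≤ 386 < 610, so take 377; remainder 9
8 ≤ 9 < 13, so take 8; remainder 1
1 ≤ 1 < 2, so take 1; remainder 0
So 30030 = 28657 + 987 + 377 + 8 + 1, with no two terms consecutive in the sequence.

28657 + 987 + 377 + 8 + 1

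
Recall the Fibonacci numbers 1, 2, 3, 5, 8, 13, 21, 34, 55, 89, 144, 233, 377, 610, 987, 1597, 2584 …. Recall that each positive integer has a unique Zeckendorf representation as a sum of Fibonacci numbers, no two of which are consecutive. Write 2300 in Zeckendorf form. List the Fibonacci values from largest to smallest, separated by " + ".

1597 ≤ 2300 < 2584, so take 1597; remainder 703
610 ≤ 703 < 987, so take 610; remainder 93
89 ≤ 93 < 144, so take 89; remainder 4
3 ≤ 4 < 5, so take 3; remainder 1
1 ≤ 1 < 2, so take 1; remainder 0
So 2300 = 1597 + 610 + 89 + 3 + 1, with no two terms consecutive in the sequence.

1597 + 610 + 89 + 3 + 1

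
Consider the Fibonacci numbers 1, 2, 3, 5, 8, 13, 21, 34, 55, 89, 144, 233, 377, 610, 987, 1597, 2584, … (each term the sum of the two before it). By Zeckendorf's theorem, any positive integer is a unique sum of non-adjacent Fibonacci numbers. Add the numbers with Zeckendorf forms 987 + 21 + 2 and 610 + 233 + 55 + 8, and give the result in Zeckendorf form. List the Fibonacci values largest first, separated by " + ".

1597 + 233 + 55 + 21 + 8 + 2

The two numbers are 1010 and 906, so their sum is 1916.
Greedy algorithm:
1916: greatest Fibonacci not exceeding it is 1597, leaving 319
319: greatest Fibonacci not exceeding it is 233, leaving 86
86: greatest Fibonacci not exceeding it is 55, leaving 31
31: greatest Fibonacci not exceeding it is 21, leaving 10
10: greatest Fibonacci not exceeding it is 8, leaving 2
2: greatest Fibonacci not exceeding it is 2, leaving 0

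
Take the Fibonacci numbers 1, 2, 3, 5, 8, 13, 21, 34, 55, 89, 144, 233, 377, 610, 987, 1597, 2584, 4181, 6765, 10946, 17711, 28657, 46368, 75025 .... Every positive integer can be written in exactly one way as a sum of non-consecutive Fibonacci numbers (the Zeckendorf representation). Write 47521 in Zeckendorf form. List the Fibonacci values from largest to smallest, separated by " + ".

46368 + 987 + 144 + 21 + 1

largest Fibonacci ≤ 47521 is 46368; 47521 − 46368 = 1153
largest Fibonacci ≤ 1153 is 987; 1153 − 987 = 166
largest Fibonacci ≤ 166 is 144; 166 − 144 = 22
largest Fibonacci ≤ 22 is 21; 22 − 21 = 1
largest Fibonacci ≤ 1 is 1; 1 − 1 = 0
So 47521 = 46368 + 987 + 144 + 21 + 1, with no two terms consecutive in the sequence.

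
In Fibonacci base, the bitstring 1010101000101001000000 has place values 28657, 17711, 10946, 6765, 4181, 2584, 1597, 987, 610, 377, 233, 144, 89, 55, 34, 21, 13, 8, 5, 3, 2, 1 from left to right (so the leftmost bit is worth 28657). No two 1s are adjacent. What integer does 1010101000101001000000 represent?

Summing the place values of the 1 bits: 28657 + 10946 + 4181 + 1597 + 233 + 89 + 21 = 45724.

45724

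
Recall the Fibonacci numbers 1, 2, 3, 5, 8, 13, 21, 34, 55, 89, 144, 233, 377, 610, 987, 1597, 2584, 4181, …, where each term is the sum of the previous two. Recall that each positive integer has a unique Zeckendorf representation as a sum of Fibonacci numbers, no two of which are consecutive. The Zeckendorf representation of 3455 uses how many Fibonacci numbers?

largest Fibonacci ≤ 3455 is 2584; 3455 − 2584 = 871
largest Fibonacci ≤ 871 is 610; 871 − 610 = 261
largest Fibonacci ≤ 261 is 233; 261 − 233 = 28
largest Fibonacci ≤ 28 is 21; 28 − 21 = 7
largest Fibonacci ≤ 7 is 5; 7 − 5 = 2
largest Fibonacci ≤ 2 is 2; 2 − 2 = 0
3455 = 2584 + 610 + 233 + 21 + 5 + 2, which has 6 terms.

6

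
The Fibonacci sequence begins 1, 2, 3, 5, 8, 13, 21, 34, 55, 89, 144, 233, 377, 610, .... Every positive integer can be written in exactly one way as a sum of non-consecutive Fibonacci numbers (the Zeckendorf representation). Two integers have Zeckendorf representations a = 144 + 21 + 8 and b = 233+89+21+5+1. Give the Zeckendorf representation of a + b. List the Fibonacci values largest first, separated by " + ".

377 + 144 + 1

The two numbers are 173 and 349, so their sum is 522.
377 ≤ 522 < 610, so take 377; remainder 145
144 ≤ 145 < 233, so take 144; remainder 1
1 ≤ 1 < 2, so take 1; remainder 0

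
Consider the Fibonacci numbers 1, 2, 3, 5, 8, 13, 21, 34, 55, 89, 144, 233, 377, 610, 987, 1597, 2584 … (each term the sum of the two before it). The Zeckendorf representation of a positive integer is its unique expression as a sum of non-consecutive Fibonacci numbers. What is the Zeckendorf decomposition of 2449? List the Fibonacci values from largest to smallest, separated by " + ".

Greedily peel off the largest Fibonacci term at each step:
take 1597 (≤ 2449); 2449 − 1597 = 852
take 610 (≤ 852); 852 − 610 = 242
take 233 (≤ 242); 242 − 233 = 9
take 8 (≤ 9); 9 − 8 = 1
take 1 (≤ 1); 1 − 1 = 0
So 2449 = 1597 + 610 + 233 + 8 + 1, with no two terms consecutive in the sequence.

1597 + 610 + 233 + 8 + 1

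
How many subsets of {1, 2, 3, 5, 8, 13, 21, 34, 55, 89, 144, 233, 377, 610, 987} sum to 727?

Each representation comes from the Zeckendorf form by replacing some F_k with F_{k−1} + F_{k−2} where possible.
727 = 610+89+21+5+2 = 610+89+13+8+5+2 = 610+55+34+21+5+2 = … (7 more), for 10 in all.

10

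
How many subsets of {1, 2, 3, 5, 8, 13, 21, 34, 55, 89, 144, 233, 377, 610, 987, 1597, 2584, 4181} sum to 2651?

Each representation comes from the Zeckendorf form by replacing some F_k with F_{k−1} + F_{k−2} where possible.
2651 = 2584+55+8+3+1 = 2584+34+21+8+3+1 = 1597+987+55+8+3+1 = 1597+987+34+21+8+3+1 = … (5 more), for 9 in all.

9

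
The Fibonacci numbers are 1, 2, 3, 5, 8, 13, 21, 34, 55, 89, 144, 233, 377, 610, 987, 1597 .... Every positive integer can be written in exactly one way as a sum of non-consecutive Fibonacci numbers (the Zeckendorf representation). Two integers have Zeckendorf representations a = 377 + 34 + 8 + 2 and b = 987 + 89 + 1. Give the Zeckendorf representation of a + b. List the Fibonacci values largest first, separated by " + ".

The two numbers are 421 and 1077, so their sum is 1498.
987 ≤ 1498 < 1597, so take 987; remainder 511
377 ≤ 511 < 610, so take 377; remainder 134
89 ≤ 134 < 144, so take 89; remainder 45
34 ≤ 45 < 55, so take 34; remainder 11
8 ≤ 11 < 13, so take 8; remainder 3
3 ≤ 3 < 5, so take 3; remainder 0

987 + 377 + 89 + 34 + 8 + 3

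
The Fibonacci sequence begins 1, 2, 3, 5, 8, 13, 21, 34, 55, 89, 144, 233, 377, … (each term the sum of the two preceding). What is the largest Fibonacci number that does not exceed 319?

233 ≤ 319 < 377, so the largest Fibonacci number not exceeding 319 is 233.

233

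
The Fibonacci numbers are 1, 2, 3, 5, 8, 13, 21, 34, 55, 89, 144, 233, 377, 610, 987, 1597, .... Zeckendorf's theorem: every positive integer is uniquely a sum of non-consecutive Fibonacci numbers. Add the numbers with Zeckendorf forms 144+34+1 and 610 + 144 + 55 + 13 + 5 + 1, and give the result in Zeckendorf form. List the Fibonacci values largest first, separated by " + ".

The two numbers are 179 and 828, so their sum is 1007.
987 ≤ 1007 < 1597, so take 987; remainder 20
13 ≤ 20 < 21, so take 13; remainder 7
5 ≤ 7 < 8, so take 5; remainder 2
2 ≤ 2 < 3, so take 2; remainder 0

987 + 13 + 5 + 2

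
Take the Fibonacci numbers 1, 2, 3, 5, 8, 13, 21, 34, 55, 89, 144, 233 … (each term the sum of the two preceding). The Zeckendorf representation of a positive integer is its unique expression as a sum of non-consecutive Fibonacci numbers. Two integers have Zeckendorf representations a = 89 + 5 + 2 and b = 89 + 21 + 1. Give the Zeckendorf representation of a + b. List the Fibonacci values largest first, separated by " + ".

144 + 55 + 8

The two numbers are 96 and 111, so their sum is 207.
Repeatedly subtract the largest Fibonacci number that fits:
subtract 144 from 207: 63 remains
subtract 55 from 63: 8 remains
subtract 8 from 8: 0 remains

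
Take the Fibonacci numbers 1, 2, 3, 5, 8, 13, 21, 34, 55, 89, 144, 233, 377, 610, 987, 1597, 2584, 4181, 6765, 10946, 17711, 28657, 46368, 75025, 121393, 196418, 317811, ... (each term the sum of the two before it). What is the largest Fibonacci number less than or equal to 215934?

196418 ≤ 215934 < 317811, so the largest Fibonacci number not exceeding 215934 is 196418.

196418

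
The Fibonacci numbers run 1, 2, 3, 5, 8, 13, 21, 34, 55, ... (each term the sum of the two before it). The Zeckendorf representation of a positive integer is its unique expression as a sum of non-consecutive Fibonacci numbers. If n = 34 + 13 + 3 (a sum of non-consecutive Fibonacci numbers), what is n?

34 + 13 + 3 = 50.

50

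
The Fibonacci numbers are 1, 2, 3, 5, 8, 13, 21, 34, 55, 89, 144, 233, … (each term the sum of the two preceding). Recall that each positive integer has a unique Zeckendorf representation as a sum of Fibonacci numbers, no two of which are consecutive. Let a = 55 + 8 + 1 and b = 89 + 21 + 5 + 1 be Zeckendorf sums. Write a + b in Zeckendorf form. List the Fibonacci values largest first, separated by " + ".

The two numbers are 64 and 116, so their sum is 180.
Greedy algorithm:
144 ≤ 180 < 233, so take 144; remainder 36
34 ≤ 36 < 55, so take 34; remainder 2
2 ≤ 2 < 3, so take 2; remainder 0

144 + 34 + 2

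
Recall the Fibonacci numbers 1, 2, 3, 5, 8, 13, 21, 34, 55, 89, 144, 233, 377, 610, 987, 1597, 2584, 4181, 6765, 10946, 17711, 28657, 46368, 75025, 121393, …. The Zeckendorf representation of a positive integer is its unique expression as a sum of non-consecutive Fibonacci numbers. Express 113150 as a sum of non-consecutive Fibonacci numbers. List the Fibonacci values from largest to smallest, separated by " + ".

75025 + 28657 + 6765 + 2584 + 89 + 21 + 8 + 1

Greedily peel off the largest Fibonacci term at each step:
take 75025 (≤ 113150); 113150 − 75025 = 38125
take 28657 (≤ 38125); 38125 − 28657 = 9468
take 6765 (≤ 9468); 9468 − 6765 = 2703
take 2584 (≤ 2703); 2703 − 2584 = 119
take 89 (≤ 119); 119 − 89 = 30
take 21 (≤ 30); 30 − 21 = 9
take 8 (≤ 9); 9 − 8 = 1
take 1 (≤ 1); 1 − 1 = 0
So 113150 = 75025 + 28657 + 6765 + 2584 + 89 + 21 + 8 + 1, with no two terms consecutive in the sequence.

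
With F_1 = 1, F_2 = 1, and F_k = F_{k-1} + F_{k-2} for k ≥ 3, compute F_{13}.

Iterating the recurrence up to F_{6} = 8 and F_{5} = 5:
F_{7} = F_{6} + F_{5} = 8 + 5 = 13
F_{8} = F_{7} + F_{6} = 13 + 8 = 21
F_{9} = F_{8} + F_{7} = 21 + 13 = 34
F_{10} = F_{9} + F_{8} = 34 + 21 = 55
F_{11} = F_{10} + F_{9} = 55 + 34 = 89
F_{12} = F_{11} + F_{10} = 89 + 55 = 144
F_{13} = F_{12} + F_{11} = 144 + 89 = 233

233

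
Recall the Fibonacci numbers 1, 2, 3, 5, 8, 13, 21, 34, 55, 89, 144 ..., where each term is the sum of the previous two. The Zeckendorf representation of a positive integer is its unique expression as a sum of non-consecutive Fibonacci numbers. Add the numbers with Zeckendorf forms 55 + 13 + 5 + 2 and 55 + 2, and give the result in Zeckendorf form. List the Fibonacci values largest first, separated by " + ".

89 + 34 + 8 + 1

The two numbers are 75 and 57, so their sum is 132.
132 − 89 = 43
43 − 34 = 9
9 − 8 = 1
1 − 1 = 0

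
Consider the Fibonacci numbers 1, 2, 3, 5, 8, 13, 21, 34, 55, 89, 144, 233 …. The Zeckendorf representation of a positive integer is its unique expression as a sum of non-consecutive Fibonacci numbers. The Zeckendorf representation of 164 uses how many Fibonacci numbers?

4

subtract 144 from 164: 20 remains
subtract 13 from 20: 7 remains
subtract 5 from 7: 2 remains
subtract 2 from 2: 0 remains
164 = 144 + 13 + 5 + 2, which has 4 terms.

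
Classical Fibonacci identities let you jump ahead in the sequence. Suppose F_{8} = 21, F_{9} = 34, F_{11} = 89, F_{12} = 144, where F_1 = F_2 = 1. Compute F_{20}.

6765

By the addition formula F_{m+n} = F_m F_{n+1} + F_{m−1} F_n with m=12, n=8: F_{20} = 144·34 + 89·21 = 4896 + 1869 = 6765.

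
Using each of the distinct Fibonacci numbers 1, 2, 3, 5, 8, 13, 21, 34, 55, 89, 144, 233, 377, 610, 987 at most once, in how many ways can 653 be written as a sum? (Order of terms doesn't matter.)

14

653 = 610+34+8+1 = 610+34+5+3+1 = 610+21+13+8+1 = … (11 more), for 14 in all.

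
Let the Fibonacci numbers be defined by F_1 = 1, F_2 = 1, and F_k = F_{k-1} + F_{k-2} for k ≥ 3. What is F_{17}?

Iterating the recurrence up to F_{10} = 55 and F_{9} = 34:
F_{11} = F_{10} + F_{9} = 55 + 34 = 89
F_{12} = F_{11} + F_{10} = 89 + 55 = 144
F_{13} = F_{12} + F_{11} = 144 + 89 = 233
F_{14} = F_{13} + F_{12} = 233 + 144 = 377
F_{15} = F_{14} + F_{13} = 377 + 233 = 610
F_{16} = F_{15} + F_{14} = 610 + 377 = 987
F_{17} = F_{16} + F_{15} = 987 + 610 = 1597

1597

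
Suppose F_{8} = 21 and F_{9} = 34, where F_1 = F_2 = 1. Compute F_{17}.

1597

By F_{2k+1} = F_k² + F_{k+1}²: F_{17} = 21² + 34² = 441 + 1156 = 1597.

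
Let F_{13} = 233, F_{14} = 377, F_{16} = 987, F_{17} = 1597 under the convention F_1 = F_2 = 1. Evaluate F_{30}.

832040

By the addition formula F_{m+n} = F_m F_{n+1} + F_{m−1} F_n with m=14, n=16: F_{30} = 377·1597 + 233·987 = 602069 + 229971 = 832040.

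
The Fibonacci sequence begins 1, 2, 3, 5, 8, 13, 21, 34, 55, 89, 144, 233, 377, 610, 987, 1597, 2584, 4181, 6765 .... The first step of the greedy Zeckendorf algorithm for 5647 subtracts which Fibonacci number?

4181 ≤ 5647 < 6765, so the largest Fibonacci number not exceeding 5647 is 4181.

4181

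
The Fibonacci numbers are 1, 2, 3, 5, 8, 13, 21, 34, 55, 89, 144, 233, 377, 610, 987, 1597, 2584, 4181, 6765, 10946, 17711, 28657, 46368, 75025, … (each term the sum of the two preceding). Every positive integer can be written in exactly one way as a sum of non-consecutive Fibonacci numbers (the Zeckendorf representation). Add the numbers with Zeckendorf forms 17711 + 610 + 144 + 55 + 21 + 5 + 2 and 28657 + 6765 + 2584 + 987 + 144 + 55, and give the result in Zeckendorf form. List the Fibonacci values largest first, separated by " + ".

46368 + 10946 + 377 + 34 + 13 + 2

The two numbers are 18548 and 39192, so their sum is 57740.
Repeatedly subtract the largest Fibonacci number that fits:
take 46368 (≤ 57740); 57740 − 46368 = 11372
take 10946 (≤ 11372); 11372 − 10946 = 426
take 377 (≤ 426); 426 − 377 = 49
take 34 (≤ 49); 49 − 34 = 15
take 13 (≤ 15); 15 − 13 = 2
take 2 (≤ 2); 2 − 2 = 0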